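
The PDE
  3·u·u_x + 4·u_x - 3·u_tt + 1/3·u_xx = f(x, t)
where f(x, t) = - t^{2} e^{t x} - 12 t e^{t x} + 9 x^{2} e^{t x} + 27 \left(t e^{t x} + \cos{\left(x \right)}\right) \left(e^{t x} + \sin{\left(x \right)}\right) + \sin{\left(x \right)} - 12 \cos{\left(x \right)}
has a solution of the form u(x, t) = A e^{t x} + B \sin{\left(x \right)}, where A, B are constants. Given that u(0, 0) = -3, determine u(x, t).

Answer: u(x, t) = - 3 e^{t x} - 3 \sin{\left(x \right)}

Derivation:
Substitute the ansatz u = A e^{t x} + B \sin{\left(x \right)} into the left-hand side.
Derivatives of the ansatz:
  u_x = A t e^{t x} + B \cos{\left(x \right)}
  u_tt = A x^{2} e^{t x}
  u_xx = A t^{2} e^{t x} - B \sin{\left(x \right)}
Term by term:
  3·u·u_x = 3 A^{2} t e^{2 t x} + 3 A B t e^{t x} \sin{\left(x \right)} + 3 A B e^{t x} \cos{\left(x \right)} + 3 B^{2} \sin{\left(x \right)} \cos{\left(x \right)}
  4·u_x = 4 A t e^{t x} + 4 B \cos{\left(x \right)}
  -3·u_tt = - 3 A x^{2} e^{t x}
  1/3·u_xx = \frac{A t^{2} e^{t x}}{3} - \frac{B \sin{\left(x \right)}}{3}
So the left-hand side equals
  3 A^{2} t e^{2 t x} + 3 A B t e^{t x} \sin{\left(x \right)} + 3 A B e^{t x} \cos{\left(x \right)} + \frac{A t^{2} e^{t x}}{3} + 4 A t e^{t x} - 3 A x^{2} e^{t x} + 3 B^{2} \sin{\left(x \right)} \cos{\left(x \right)} - \frac{B \sin{\left(x \right)}}{3} + 4 B \cos{\left(x \right)}
This must equal f(x, t) identically; expanded, f = - t^{2} e^{t x} + 27 t e^{2 t x} + 27 t e^{t x} \sin{\left(x \right)} - 12 t e^{t x} + 9 x^{2} e^{t x} + 27 e^{t x} \cos{\left(x \right)} + 27 \sin{\left(x \right)} \cos{\left(x \right)} + \sin{\left(x \right)} - 12 \cos{\left(x \right)}.
Matching coefficients of the independent functions:
  [t e^{t x}]:  4 A = -12
  [t e^{2 t x}]:  3 A^{2} = 27
  [t^{2} e^{t x}]:  \frac{A}{3} = -1
  [x^{2} e^{t x}]:  - 3 A = 9
  [e^{t x} \cos{\left(x \right)}, t e^{t x} \sin{\left(x \right)}]:  3 A B = 27
  [\sin{\left(x \right)} \cos{\left(x \right)}]:  3 B^{2} = 27
  [\sin{\left(x \right)}]:  - \frac{B}{3} = 1
  [\cos{\left(x \right)}]:  4 B = -12
Solving: A = -3, B = -3.
Check against the point condition:
  u(0, 0) = -3  ⟹  A = -3  ✓
Hence u(x, t) = - 3 e^{t x} - 3 \sin{\left(x \right)}.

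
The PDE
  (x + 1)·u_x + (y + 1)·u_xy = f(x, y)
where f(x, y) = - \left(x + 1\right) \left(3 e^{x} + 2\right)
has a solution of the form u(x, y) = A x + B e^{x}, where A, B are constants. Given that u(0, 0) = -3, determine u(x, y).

Substitute the ansatz u = A x + B e^{x} into the left-hand side.
Derivatives of the ansatz:
  u_x = A + B e^{x}
  u_xy = 0
Term by term:
  (x + 1)·u_x = A x + A + B x e^{x} + B e^{x}
  (y + 1)·u_xy = 0
So the left-hand side equals
  A x + A + B x e^{x} + B e^{x}
This must equal f(x, y) identically; expanded, f = - 3 x e^{x} - 2 x - 3 e^{x} - 2.
Matching coefficients of the independent functions:
  [constant term, x]:  A = -2
  [x e^{x}, e^{x}]:  B = -3
Solving: A = -2, B = -3.
Check against the point condition:
  u(0, 0) = -3  ⟹  B = -3  ✓
Hence u(x, y) = - 2 x - 3 e^{x}.

Answer: u(x, y) = - 2 x - 3 e^{x}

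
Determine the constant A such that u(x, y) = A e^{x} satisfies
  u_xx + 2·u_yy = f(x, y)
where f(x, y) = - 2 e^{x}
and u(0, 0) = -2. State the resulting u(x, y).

Answer: u(x, y) = - 2 e^{x}

Derivation:
Substitute the ansatz u = A e^{x} into the left-hand side.
Derivatives of the ansatz:
  u_xx = A e^{x}
  u_yy = 0
Term by term:
  u_xx = A e^{x}
  2·u_yy = 0
So the left-hand side equals
  A e^{x}
This must equal f(x, y) = - 2 e^{x} identically.
Matching coefficients of the independent functions:
  [e^{x}]:  A = -2
Solving: A = -2.
Check against the point condition:
  u(0, 0) = -2  ⟹  A = -2  ✓
Hence u(x, y) = - 2 e^{x}.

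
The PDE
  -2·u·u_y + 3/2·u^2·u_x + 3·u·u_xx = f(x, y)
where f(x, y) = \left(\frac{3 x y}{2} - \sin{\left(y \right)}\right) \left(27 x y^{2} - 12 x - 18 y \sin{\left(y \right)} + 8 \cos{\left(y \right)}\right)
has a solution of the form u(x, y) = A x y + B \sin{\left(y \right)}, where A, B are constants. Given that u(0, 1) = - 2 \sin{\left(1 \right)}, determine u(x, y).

Substitute the ansatz u = A x y + B \sin{\left(y \right)} into the left-hand side.
Derivatives of the ansatz:
  u_y = A x + B \cos{\left(y \right)}
  u_x = A y
  u_xx = 0
Term by term:
  -2·u·u_y = - 2 A^{2} x^{2} y - 2 A B x y \cos{\left(y \right)} - 2 A B x \sin{\left(y \right)} - 2 B^{2} \sin{\left(y \right)} \cos{\left(y \right)}
  3/2·u^2·u_x = \frac{3 A^{3} x^{2} y^{3}}{2} + 3 A^{2} B x y^{2} \sin{\left(y \right)} + \frac{3 A B^{2} y \sin^{2}{\left(y \right)}}{2}
  3·u·u_xx = 0
So the left-hand side equals
  \frac{3 A^{3} x^{2} y^{3}}{2} + 3 A^{2} B x y^{2} \sin{\left(y \right)} - 2 A^{2} x^{2} y + \frac{3 A B^{2} y \sin^{2}{\left(y \right)}}{2} - 2 A B x y \cos{\left(y \right)} - 2 A B x \sin{\left(y \right)} - 2 B^{2} \sin{\left(y \right)} \cos{\left(y \right)}
This must equal f(x, y) identically; expanded, f = \frac{81 x^{2} y^{3}}{2} - 18 x^{2} y - 54 x y^{2} \sin{\left(y \right)} + 12 x y \cos{\left(y \right)} + 12 x \sin{\left(y \right)} + 18 y \sin^{2}{\left(y \right)} - 8 \sin{\left(y \right)} \cos{\left(y \right)}.
Matching coefficients of the independent functions:
  [x \sin{\left(y \right)}, x y \cos{\left(y \right)}]:  - 2 A B = 12
  [x^{2} y]:  - 2 A^{2} = -18
  [x^{2} y^{3}]:  \frac{3 A^{3}}{2} = \frac{81}{2}
  [y \sin^{2}{\left(y \right)}]:  \frac{3 A B^{2}}{2} = 18
  [\sin{\left(y \right)} \cos{\left(y \right)}]:  - 2 B^{2} = -8
  [x y^{2} \sin{\left(y \right)}]:  3 A^{2} B = -54
Solving: A = 3, B = -2.
Check against the point condition:
  u(0, 1) = - 2 \sin{\left(1 \right)}  ⟹  B \sin{\left(1 \right)} = - 2 \sin{\left(1 \right)}  ✓
Hence u(x, y) = 3 x y - 2 \sin{\left(y \right)}.

Answer: u(x, y) = 3 x y - 2 \sin{\left(y \right)}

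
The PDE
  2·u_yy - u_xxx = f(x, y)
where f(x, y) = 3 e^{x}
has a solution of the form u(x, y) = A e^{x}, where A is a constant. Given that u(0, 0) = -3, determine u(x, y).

Substitute the ansatz u = A e^{x} into the left-hand side.
Derivatives of the ansatz:
  u_yy = 0
  u_xxx = A e^{x}
Term by term:
  2·u_yy = 0
  -u_xxx = - A e^{x}
So the left-hand side equals
  - A e^{x}
This must equal f(x, y) = 3 e^{x} identically.
Matching coefficients of the independent functions:
  [e^{x}]:  - A = 3
Solving: A = -3.
Check against the point condition:
  u(0, 0) = -3  ⟹  A = -3  ✓
Hence u(x, y) = - 3 e^{x}.

Answer: u(x, y) = - 3 e^{x}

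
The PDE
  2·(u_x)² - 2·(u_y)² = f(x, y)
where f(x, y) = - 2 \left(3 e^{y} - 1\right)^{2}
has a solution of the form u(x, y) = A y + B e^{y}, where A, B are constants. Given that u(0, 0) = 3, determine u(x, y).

Substitute the ansatz u = A y + B e^{y} into the left-hand side.
Derivatives of the ansatz:
  u_x = 0
  u_y = A + B e^{y}
Term by term:
  2·(u_x)² = 0
  -2·(u_y)² = - 2 A^{2} - 4 A B e^{y} - 2 B^{2} e^{2 y}
So the left-hand side equals
  - 2 A^{2} - 4 A B e^{y} - 2 B^{2} e^{2 y}
This must equal f(x, y) identically; expanded, f = - 18 e^{2 y} + 12 e^{y} - 2.
Matching coefficients of the independent functions:
  [constant term]:  - 2 A^{2} = -2
  [e^{y}]:  - 4 A B = 12
  [e^{2 y}]:  - 2 B^{2} = -18
These equations allow (A, B) = (-1, 3) or (1, -3).
Impose the point condition(s):
  u(0, 0) = 3  ⟹  B = 3
Only A = -1, B = 3 satisfies everything.
Hence u(x, y) = - y + 3 e^{y}.

Answer: u(x, y) = - y + 3 e^{y}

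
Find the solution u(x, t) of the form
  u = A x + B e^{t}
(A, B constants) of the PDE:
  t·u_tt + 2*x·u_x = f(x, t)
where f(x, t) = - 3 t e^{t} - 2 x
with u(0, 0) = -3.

Substitute the ansatz u = A x + B e^{t} into the left-hand side.
Derivatives of the ansatz:
  u_tt = B e^{t}
  u_x = A
Term by term:
  t·u_tt = B t e^{t}
  2*x·u_x = 2 A x
So the left-hand side equals
  2 A x + B t e^{t}
This must equal f(x, t) = - 3 t e^{t} - 2 x identically.
Matching coefficients of the independent functions:
  [x]:  2 A = -2
  [t e^{t}]:  B = -3
Solving: A = -1, B = -3.
Check against the point condition:
  u(0, 0) = -3  ⟹  B = -3  ✓
Hence u(x, t) = - x - 3 e^{t}.

Answer: u(x, t) = - x - 3 e^{t}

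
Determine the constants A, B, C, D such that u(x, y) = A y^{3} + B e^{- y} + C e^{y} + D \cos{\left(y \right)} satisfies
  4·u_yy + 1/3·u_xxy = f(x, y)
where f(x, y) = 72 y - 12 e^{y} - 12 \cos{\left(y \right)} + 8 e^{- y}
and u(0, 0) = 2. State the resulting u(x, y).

Substitute the ansatz u = A y^{3} + B e^{- y} + C e^{y} + D \cos{\left(y \right)} into the left-hand side.
Derivatives of the ansatz:
  u_yy = 6 A y + B e^{- y} + C e^{y} - D \cos{\left(y \right)}
  u_xxy = 0
Term by term:
  4·u_yy = 24 A y + 4 B e^{- y} + 4 C e^{y} - 4 D \cos{\left(y \right)}
  1/3·u_xxy = 0
So the left-hand side equals
  24 A y + 4 B e^{- y} + 4 C e^{y} - 4 D \cos{\left(y \right)}
This must equal f(x, y) = 72 y - 12 e^{y} - 12 \cos{\left(y \right)} + 8 e^{- y} identically.
Matching coefficients of the independent functions:
  [y]:  24 A = 72
  [e^{- y}]:  4 B = 8
  [e^{y}]:  4 C = -12
  [\cos{\left(y \right)}]:  - 4 D = -12
Solving: A = 3, B = 2, C = -3, D = 3.
Check against the point condition:
  u(0, 0) = 2  ⟹  B + C + D = 2  ✓
Hence u(x, y) = 3 y^{3} - 3 e^{y} + 3 \cos{\left(y \right)} + 2 e^{- y}.

Answer: u(x, y) = 3 y^{3} - 3 e^{y} + 3 \cos{\left(y \right)} + 2 e^{- y}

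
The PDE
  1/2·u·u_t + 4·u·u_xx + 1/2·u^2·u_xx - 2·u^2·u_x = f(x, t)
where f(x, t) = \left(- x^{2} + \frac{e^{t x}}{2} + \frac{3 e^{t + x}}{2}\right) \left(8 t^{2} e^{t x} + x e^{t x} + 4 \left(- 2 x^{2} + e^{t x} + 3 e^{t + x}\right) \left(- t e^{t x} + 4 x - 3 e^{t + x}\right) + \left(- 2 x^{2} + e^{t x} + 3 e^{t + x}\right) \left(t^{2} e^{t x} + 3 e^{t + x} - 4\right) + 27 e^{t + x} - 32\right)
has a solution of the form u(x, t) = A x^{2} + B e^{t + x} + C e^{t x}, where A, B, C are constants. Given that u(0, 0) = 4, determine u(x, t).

Answer: u(x, t) = - 2 x^{2} + e^{t x} + 3 e^{t + x}

Derivation:
Substitute the ansatz u = A x^{2} + B e^{t + x} + C e^{t x} into the left-hand side.
Derivatives of the ansatz:
  u_t = B e^{t} e^{x} + C x e^{t x}
  u_xx = 2 A + B e^{t} e^{x} + C t^{2} e^{t x}
  u_x = 2 A x + B e^{t} e^{x} + C t e^{t x}
Term by term:
  1/2·u·u_t = \frac{A B x^{2} e^{t} e^{x}}{2} + \frac{A C x^{3} e^{t x}}{2} + \frac{B^{2} e^{2 t} e^{2 x}}{2} + \frac{B C x e^{t} e^{x} e^{t x}}{2} + \frac{B C e^{t} e^{x} e^{t x}}{2} + \frac{C^{2} x e^{2 t x}}{2}
  4·u·u_xx = 8 A^{2} x^{2} + 4 A B x^{2} e^{t} e^{x} + 8 A B e^{t} e^{x} + 4 A C t^{2} x^{2} e^{t x} + 8 A C e^{t x} + 4 B^{2} e^{2 t} e^{2 x} + 4 B C t^{2} e^{t} e^{x} e^{t x} + 4 B C e^{t} e^{x} e^{t x} + 4 C^{2} t^{2} e^{2 t x}
  1/2·u^2·u_xx = A^{3} x^{4} + \frac{A^{2} B x^{4} e^{t} e^{x}}{2} + 2 A^{2} B x^{2} e^{t} e^{x} + \frac{A^{2} C t^{2} x^{4} e^{t x}}{2} + 2 A^{2} C x^{2} e^{t x} + A B^{2} x^{2} e^{2 t} e^{2 x} + A B^{2} e^{2 t} e^{2 x} + A B C t^{2} x^{2} e^{t} e^{x} e^{t x} + A B C x^{2} e^{t} e^{x} e^{t x} + 2 A B C e^{t} e^{x} e^{t x} + A C^{2} t^{2} x^{2} e^{2 t x} + A C^{2} e^{2 t x} + \frac{B^{3} e^{3 t} e^{3 x}}{2} + \frac{B^{2} C t^{2} e^{2 t} e^{2 x} e^{t x}}{2} + B^{2} C e^{2 t} e^{2 x} e^{t x} + B C^{2} t^{2} e^{t} e^{x} e^{2 t x} + \frac{B C^{2} e^{t} e^{x} e^{2 t x}}{2} + \frac{C^{3} t^{2} e^{3 t x}}{2}
  -2·u^2·u_x = - 4 A^{3} x^{5} - 2 A^{2} B x^{4} e^{t} e^{x} - 8 A^{2} B x^{3} e^{t} e^{x} - 2 A^{2} C t x^{4} e^{t x} - 8 A^{2} C x^{3} e^{t x} - 4 A B^{2} x^{2} e^{2 t} e^{2 x} - 4 A B^{2} x e^{2 t} e^{2 x} - 4 A B C t x^{2} e^{t} e^{x} e^{t x} - 4 A B C x^{2} e^{t} e^{x} e^{t x} - 8 A B C x e^{t} e^{x} e^{t x} - 4 A C^{2} t x^{2} e^{2 t x} - 4 A C^{2} x e^{2 t x} - 2 B^{3} e^{3 t} e^{3 x} - 2 B^{2} C t e^{2 t} e^{2 x} e^{t x} - 4 B^{2} C e^{2 t} e^{2 x} e^{t x} - 4 B C^{2} t e^{t} e^{x} e^{2 t x} - 2 B C^{2} e^{t} e^{x} e^{2 t x} - 2 C^{3} t e^{3 t x}
Sum these and collect like terms in the independent variables.
This must equal f(x, t) identically; expanded, f = 2 t^{2} x^{4} e^{t x} - 6 t^{2} x^{2} e^{t} e^{x} e^{t x} - 2 t^{2} x^{2} e^{2 t x} - 8 t^{2} x^{2} e^{t x} + \frac{9 t^{2} e^{2 t} e^{2 x} e^{t x}}{2} + 3 t^{2} e^{t} e^{x} e^{2 t x} + 12 t^{2} e^{t} e^{x} e^{t x} + \frac{t^{2} e^{3 t x}}{2} + 4 t^{2} e^{2 t x} - 8 t x^{4} e^{t x} + 24 t x^{2} e^{t} e^{x} e^{t x} + 8 t x^{2} e^{2 t x} - 18 t e^{2 t} e^{2 x} e^{t x} - 12 t e^{t} e^{x} e^{2 t x} - 2 t e^{3 t x} + 32 x^{5} - 18 x^{4} e^{t} e^{x} - 8 x^{4} - 96 x^{3} e^{t} e^{x} - 33 x^{3} e^{t x} + 54 x^{2} e^{2 t} e^{2 x} + 18 x^{2} e^{t} e^{x} e^{t x} - 3 x^{2} e^{t} e^{x} + 8 x^{2} e^{t x} + 32 x^{2} + 72 x e^{2 t} e^{2 x} + \frac{99 x e^{t} e^{x} e^{t x}}{2} + \frac{17 x e^{2 t x}}{2} - \frac{81 e^{3 t} e^{3 x}}{2} - 27 e^{2 t} e^{2 x} e^{t x} + \frac{45 e^{2 t} e^{2 x}}{2} - \frac{9 e^{t} e^{x} e^{2 t x}}{2} + \frac{3 e^{t} e^{x} e^{t x}}{2} - 48 e^{t} e^{x} - 2 e^{2 t x} - 16 e^{t x}.
Matching coefficients of the independent functions:
(each divided by its leading coefficient; functions giving the same equation are listed together)
  [x^{2}]:  A^{2} - 4 = 0
  [x^{4}, x^{5}]:  A^{3} + 8 = 0
  [t e^{3 t x}, t^{2} e^{3 t x}]:  C^{3} - 1 = 0
  [t^{2} e^{2 t x}]:  C^{2} - 1 = 0
  [x e^{2 t x}]:  A C^{2} - \frac{C^{2}}{8} + \frac{17}{8} = 0
  [x^{2} e^{t x}, t x^{4} e^{t x}, t^{2} x^{4} e^{t x}]:  A^{2} C - 4 = 0
  [x^{3} e^{t x}]:  A^{2} C - \frac{A C}{16} - \frac{33}{8} = 0
  [e^{t} e^{x}]:  A B + 6 = 0
  [e^{2 t} e^{2 x}]:  A B^{2} + \frac{9 B^{2}}{2} - \frac{45}{2} = 0
  [e^{3 t} e^{3 x}]:  B^{3} - 27 = 0
  [t x^{2} e^{2 t x}, t^{2} x^{2} e^{2 t x}, e^{2 t x}]:  A C^{2} + 2 = 0
  [t^{2} x^{2} e^{t x}, e^{t x}]:  A C + 2 = 0
  [x e^{2 t} e^{2 x}, x^{2} e^{2 t} e^{2 x}]:  A B^{2} + 18 = 0
  [x^{2} e^{t} e^{x}]:  A^{2} B + \frac{9 A B}{4} + \frac{3}{2} = 0
  [x^{3} e^{t} e^{x}, x^{4} e^{t} e^{x}]:  A^{2} B - 12 = 0
  [e^{t} e^{x} e^{t x}]:  A B C + \frac{9 B C}{4} - \frac{3}{4} = 0
  [e^{t} e^{x} e^{2 t x}, t e^{t} e^{x} e^{2 t x}, t^{2} e^{t} e^{x} e^{2 t x}]:  B C^{2} - 3 = 0
  [e^{2 t} e^{2 x} e^{t x}, t e^{2 t} e^{2 x} e^{t x}, t^{2} e^{2 t} e^{2 x} e^{t x}]:  B^{2} C - 9 = 0
  [t^{2} e^{t} e^{x} e^{t x}]:  B C - 3 = 0
  [x e^{t} e^{x} e^{t x}]:  A B C - \frac{B C}{16} + \frac{99}{16} = 0
  [x^{2} e^{t} e^{x} e^{t x}, t x^{2} e^{t} e^{x} e^{t x}, t^{2} x^{2} e^{t} e^{x} e^{t x}]:  A B C + 6 = 0
These equations do not fix every constant; impose the point condition(s):
  u(0, 0) = 4  ⟹  B + C = 4
Solving the combined system: A = -2, B = 3, C = 1.
Hence u(x, t) = - 2 x^{2} + e^{t x} + 3 e^{t + x}.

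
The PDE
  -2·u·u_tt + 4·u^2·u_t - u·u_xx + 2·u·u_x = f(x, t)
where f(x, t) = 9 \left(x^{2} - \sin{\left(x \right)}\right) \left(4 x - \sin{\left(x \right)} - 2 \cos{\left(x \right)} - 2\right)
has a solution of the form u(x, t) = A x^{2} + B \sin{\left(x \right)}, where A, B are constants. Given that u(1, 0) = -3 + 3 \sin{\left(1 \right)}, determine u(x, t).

Answer: u(x, t) = - 3 x^{2} + 3 \sin{\left(x \right)}

Derivation:
Substitute the ansatz u = A x^{2} + B \sin{\left(x \right)} into the left-hand side.
Derivatives of the ansatz:
  u_tt = 0
  u_t = 0
  u_xx = 2 A - B \sin{\left(x \right)}
  u_x = 2 A x + B \cos{\left(x \right)}
Term by term:
  -2·u·u_tt = 0
  4·u^2·u_t = 0
  -u·u_xx = - 2 A^{2} x^{2} + A B x^{2} \sin{\left(x \right)} - 2 A B \sin{\left(x \right)} + B^{2} \sin^{2}{\left(x \right)}
  2·u·u_x = 4 A^{2} x^{3} + 2 A B x^{2} \cos{\left(x \right)} + 4 A B x \sin{\left(x \right)} + 2 B^{2} \sin{\left(x \right)} \cos{\left(x \right)}
So the left-hand side equals
  4 A^{2} x^{3} - 2 A^{2} x^{2} + A B x^{2} \sin{\left(x \right)} + 2 A B x^{2} \cos{\left(x \right)} + 4 A B x \sin{\left(x \right)} - 2 A B \sin{\left(x \right)} + B^{2} \sin^{2}{\left(x \right)} + 2 B^{2} \sin{\left(x \right)} \cos{\left(x \right)}
This must equal f(x, t) identically; expanded, f = 36 x^{3} - 9 x^{2} \sin{\left(x \right)} - 18 x^{2} \cos{\left(x \right)} - 18 x^{2} - 36 x \sin{\left(x \right)} + 9 \sin^{2}{\left(x \right)} + 18 \sin{\left(x \right)} \cos{\left(x \right)} + 18 \sin{\left(x \right)}.
Matching coefficients of the independent functions:
  [x^{2}]:  - 2 A^{2} = -18
  [x^{3}]:  4 A^{2} = 36
  [x \sin{\left(x \right)}]:  4 A B = -36
  [x^{2} \sin{\left(x \right)}]:  A B = -9
  [x^{2} \cos{\left(x \right)}]:  2 A B = -18
  [\sin{\left(x \right)} \cos{\left(x \right)}]:  2 B^{2} = 18
  [\sin{\left(x \right)}]:  - 2 A B = 18
  [\sin^{2}{\left(x \right)}]:  B^{2} = 9
These equations allow (A, B) = (-3, 3) or (3, -3).
Impose the point condition(s):
  u(1, 0) = -3 + 3 \sin{\left(1 \right)}  ⟹  A + B \sin{\left(1 \right)} = -3 + 3 \sin{\left(1 \right)}
Only A = -3, B = 3 satisfies everything.
Hence u(x, t) = - 3 x^{2} + 3 \sin{\left(x \right)}.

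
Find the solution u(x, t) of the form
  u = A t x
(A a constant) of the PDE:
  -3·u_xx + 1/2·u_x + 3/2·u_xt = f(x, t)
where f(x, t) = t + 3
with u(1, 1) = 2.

Substitute the ansatz u = A t x into the left-hand side.
Derivatives of the ansatz:
  u_xx = 0
  u_x = A t
  u_xt = A
Term by term:
  -3·u_xx = 0
  1/2·u_x = \frac{A t}{2}
  3/2·u_xt = \frac{3 A}{2}
So the left-hand side equals
  \frac{A t}{2} + \frac{3 A}{2}
This must equal f(x, t) = t + 3 identically.
Matching coefficients of the independent functions:
  [constant term]:  \frac{3 A}{2} = 3
  [t]:  \frac{A}{2} = 1
Solving: A = 2.
Check against the point condition:
  u(1, 1) = 2  ⟹  A = 2  ✓
Hence u(x, t) = 2 t x.

Answer: u(x, t) = 2 t x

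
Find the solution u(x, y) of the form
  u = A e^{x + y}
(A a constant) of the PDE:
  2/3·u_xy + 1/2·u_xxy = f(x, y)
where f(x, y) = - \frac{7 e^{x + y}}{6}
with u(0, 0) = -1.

Answer: u(x, y) = - e^{x + y}

Derivation:
Substitute the ansatz u = A e^{x + y} into the left-hand side.
Derivatives of the ansatz:
  u_xy = A e^{x} e^{y}
  u_xxy = A e^{x} e^{y}
Term by term:
  2/3·u_xy = \frac{2 A e^{x} e^{y}}{3}
  1/2·u_xxy = \frac{A e^{x} e^{y}}{2}
So the left-hand side equals
  \frac{7 A e^{x} e^{y}}{6}
This must equal f(x, y) identically; expanded, f = - \frac{7 e^{x} e^{y}}{6}.
Matching coefficients of the independent functions:
  [e^{x} e^{y}]:  \frac{7 A}{6} = - \frac{7}{6}
Solving: A = -1.
Check against the point condition:
  u(0, 0) = -1  ⟹  A = -1  ✓
Hence u(x, y) = - e^{x + y}.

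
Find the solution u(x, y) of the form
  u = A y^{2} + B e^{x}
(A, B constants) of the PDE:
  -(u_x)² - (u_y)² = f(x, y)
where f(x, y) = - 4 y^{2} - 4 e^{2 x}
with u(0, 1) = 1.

Substitute the ansatz u = A y^{2} + B e^{x} into the left-hand side.
Derivatives of the ansatz:
  u_x = B e^{x}
  u_y = 2 A y
Term by term:
  -(u_x)² = - B^{2} e^{2 x}
  -(u_y)² = - 4 A^{2} y^{2}
So the left-hand side equals
  - 4 A^{2} y^{2} - B^{2} e^{2 x}
This must equal f(x, y) = - 4 y^{2} - 4 e^{2 x} identically.
Matching coefficients of the independent functions:
  [y^{2}]:  - 4 A^{2} = -4
  [e^{2 x}]:  - B^{2} = -4
These equations allow (A, B) = (-1, -2) or (-1, 2) or (1, -2) or (1, 2).
Impose the point condition(s):
  u(0, 1) = 1  ⟹  A + B = 1
Only A = -1, B = 2 satisfies everything.
Hence u(x, y) = - y^{2} + 2 e^{x}.

Answer: u(x, y) = - y^{2} + 2 e^{x}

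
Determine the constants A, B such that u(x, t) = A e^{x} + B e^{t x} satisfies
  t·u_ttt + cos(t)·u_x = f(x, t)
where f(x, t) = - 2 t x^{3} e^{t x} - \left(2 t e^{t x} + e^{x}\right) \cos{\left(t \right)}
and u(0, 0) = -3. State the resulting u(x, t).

Substitute the ansatz u = A e^{x} + B e^{t x} into the left-hand side.
Derivatives of the ansatz:
  u_ttt = B x^{3} e^{t x}
  u_x = A e^{x} + B t e^{t x}
Term by term:
  t·u_ttt = B t x^{3} e^{t x}
  cos(t)·u_x = A e^{x} \cos{\left(t \right)} + B t e^{t x} \cos{\left(t \right)}
So the left-hand side equals
  A e^{x} \cos{\left(t \right)} + B t x^{3} e^{t x} + B t e^{t x} \cos{\left(t \right)}
This must equal f(x, t) identically; expanded, f = - 2 t x^{3} e^{t x} - 2 t e^{t x} \cos{\left(t \right)} - e^{x} \cos{\left(t \right)}.
Matching coefficients of the independent functions:
  [e^{x} \cos{\left(t \right)}]:  A = -1
  [t x^{3} e^{t x}, t e^{t x} \cos{\left(t \right)}]:  B = -2
Solving: A = -1, B = -2.
Check against the point condition:
  u(0, 0) = -3  ⟹  A + B = -3  ✓
Hence u(x, t) = - e^{x} - 2 e^{t x}.

Answer: u(x, t) = - e^{x} - 2 e^{t x}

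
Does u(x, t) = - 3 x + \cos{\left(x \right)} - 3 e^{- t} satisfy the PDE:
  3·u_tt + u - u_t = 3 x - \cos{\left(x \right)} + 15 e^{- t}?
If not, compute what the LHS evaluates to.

Answer: No, the LHS evaluates to - 3 x + \cos{\left(x \right)} - 15 e^{- t}

Derivation:
Evaluate each term of the left-hand side for u = - 3 x + \cos{\left(x \right)} - 3 e^{- t}.
Derivatives:
  u_tt = - 3 e^{- t}
  u_t = 3 e^{- t}
Terms:
  3·u_tt = - 9 e^{- t}
  u = - 3 x + \cos{\left(x \right)} - 3 e^{- t}
  -u_t = - 3 e^{- t}
Sum: LHS = - 3 x + \cos{\left(x \right)} - 15 e^{- t}
Given right-hand side: 3 x - \cos{\left(x \right)} + 15 e^{- t}. Difference LHS − RHS = - 6 x + 2 \cos{\left(x \right)} - 30 e^{- t} ≠ 0, so u is not a solution.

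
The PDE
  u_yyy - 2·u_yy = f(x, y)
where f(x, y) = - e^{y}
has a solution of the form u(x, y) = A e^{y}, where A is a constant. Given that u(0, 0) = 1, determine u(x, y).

Answer: u(x, y) = e^{y}

Derivation:
Substitute the ansatz u = A e^{y} into the left-hand side.
Derivatives of the ansatz:
  u_yyy = A e^{y}
  u_yy = A e^{y}
Term by term:
  u_yyy = A e^{y}
  -2·u_yy = - 2 A e^{y}
So the left-hand side equals
  - A e^{y}
This must equal f(x, y) = - e^{y} identically.
Matching coefficients of the independent functions:
  [e^{y}]:  - A = -1
Solving: A = 1.
Check against the point condition:
  u(0, 0) = 1  ⟹  A = 1  ✓
Hence u(x, y) = e^{y}.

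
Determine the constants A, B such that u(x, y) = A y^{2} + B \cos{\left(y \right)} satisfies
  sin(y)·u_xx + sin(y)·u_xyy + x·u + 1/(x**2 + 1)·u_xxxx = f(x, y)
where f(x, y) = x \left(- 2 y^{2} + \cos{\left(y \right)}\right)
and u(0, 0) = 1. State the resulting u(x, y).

Substitute the ansatz u = A y^{2} + B \cos{\left(y \right)} into the left-hand side.
Derivatives of the ansatz:
  u_xx = 0
  u_xyy = 0
  u_xxxx = 0
Term by term:
  sin(y)·u_xx = 0
  sin(y)·u_xyy = 0
  x·u = A x y^{2} + B x \cos{\left(y \right)}
  1/(x**2 + 1)·u_xxxx = 0
So the left-hand side equals
  A x y^{2} + B x \cos{\left(y \right)}
This must equal f(x, y) = x \left(- 2 y^{2} + \cos{\left(y \right)}\right) identically.
Matching coefficients of the independent functions:
  [x y^{2}]:  A = -2
  [x \cos{\left(y \right)}]:  B = 1
Solving: A = -2, B = 1.
Check against the point condition:
  u(0, 0) = 1  ⟹  B = 1  ✓
Hence u(x, y) = - 2 y^{2} + \cos{\left(y \right)}.

Answer: u(x, y) = - 2 y^{2} + \cos{\left(y \right)}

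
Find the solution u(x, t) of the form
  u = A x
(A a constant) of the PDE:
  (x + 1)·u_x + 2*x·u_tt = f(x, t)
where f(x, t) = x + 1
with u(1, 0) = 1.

Substitute the ansatz u = A x into the left-hand side.
Derivatives of the ansatz:
  u_x = A
  u_tt = 0
Term by term:
  (x + 1)·u_x = A x + A
  2*x·u_tt = 0
So the left-hand side equals
  A x + A
This must equal f(x, t) = x + 1 identically.
Matching coefficients of the independent functions:
  [constant term, x]:  A = 1
Solving: A = 1.
Check against the point condition:
  u(1, 0) = 1  ⟹  A = 1  ✓
Hence u(x, t) = x.

Answer: u(x, t) = x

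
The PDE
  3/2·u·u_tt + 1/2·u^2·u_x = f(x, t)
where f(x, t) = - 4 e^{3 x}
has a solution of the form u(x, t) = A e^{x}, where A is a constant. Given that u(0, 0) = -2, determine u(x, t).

Substitute the ansatz u = A e^{x} into the left-hand side.
Derivatives of the ansatz:
  u_tt = 0
  u_x = A e^{x}
Term by term:
  3/2·u·u_tt = 0
  1/2·u^2·u_x = \frac{A^{3} e^{3 x}}{2}
So the left-hand side equals
  \frac{A^{3} e^{3 x}}{2}
This must equal f(x, t) = - 4 e^{3 x} identically.
Matching coefficients of the independent functions:
  [e^{3 x}]:  \frac{A^{3}}{2} = -4
Solving: A = -2.
Check against the point condition:
  u(0, 0) = -2  ⟹  A = -2  ✓
Hence u(x, t) = - 2 e^{x}.

Answer: u(x, t) = - 2 e^{x}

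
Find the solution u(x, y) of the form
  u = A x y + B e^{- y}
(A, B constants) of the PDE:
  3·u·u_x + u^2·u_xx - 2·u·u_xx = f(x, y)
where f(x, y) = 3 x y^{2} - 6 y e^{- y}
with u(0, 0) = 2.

Answer: u(x, y) = - x y + 2 e^{- y}

Derivation:
Substitute the ansatz u = A x y + B e^{- y} into the left-hand side.
Derivatives of the ansatz:
  u_x = A y
  u_xx = 0
Term by term:
  3·u·u_x = 3 A^{2} x y^{2} + 3 A B y e^{- y}
  u^2·u_xx = 0
  -2·u·u_xx = 0
So the left-hand side equals
  3 A^{2} x y^{2} + 3 A B y e^{- y}
This must equal f(x, y) = 3 x y^{2} - 6 y e^{- y} identically.
Matching coefficients of the independent functions:
  [x y^{2}]:  3 A^{2} = 3
  [y e^{- y}]:  3 A B = -6
These equations allow (A, B) = (-1, 2) or (1, -2).
Impose the point condition(s):
  u(0, 0) = 2  ⟹  B = 2
Only A = -1, B = 2 satisfies everything.
Hence u(x, y) = - x y + 2 e^{- y}.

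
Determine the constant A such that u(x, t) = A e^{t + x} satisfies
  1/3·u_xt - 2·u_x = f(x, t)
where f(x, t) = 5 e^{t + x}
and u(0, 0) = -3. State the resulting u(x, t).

Answer: u(x, t) = - 3 e^{t + x}

Derivation:
Substitute the ansatz u = A e^{t + x} into the left-hand side.
Derivatives of the ansatz:
  u_xt = A e^{t} e^{x}
  u_x = A e^{t} e^{x}
Term by term:
  1/3·u_xt = \frac{A e^{t} e^{x}}{3}
  -2·u_x = - 2 A e^{t} e^{x}
So the left-hand side equals
  - \frac{5 A e^{t} e^{x}}{3}
This must equal f(x, t) identically; expanded, f = 5 e^{t} e^{x}.
Matching coefficients of the independent functions:
  [e^{t} e^{x}]:  - \frac{5 A}{3} = 5
Solving: A = -3.
Check against the point condition:
  u(0, 0) = -3  ⟹  A = -3  ✓
Hence u(x, t) = - 3 e^{t + x}.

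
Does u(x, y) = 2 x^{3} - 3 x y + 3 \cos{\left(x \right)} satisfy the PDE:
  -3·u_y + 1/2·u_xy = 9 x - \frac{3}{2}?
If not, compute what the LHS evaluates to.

Evaluate each term of the left-hand side for u = 2 x^{3} - 3 x y + 3 \cos{\left(x \right)}.
Derivatives:
  u_y = - 3 x
  u_xy = -3
Terms:
  -3·u_y = 9 x
  1/2·u_xy = - \frac{3}{2}
Sum: LHS = 9 x - \frac{3}{2}
This is exactly the given right-hand side, so u is a solution.

Answer: Yes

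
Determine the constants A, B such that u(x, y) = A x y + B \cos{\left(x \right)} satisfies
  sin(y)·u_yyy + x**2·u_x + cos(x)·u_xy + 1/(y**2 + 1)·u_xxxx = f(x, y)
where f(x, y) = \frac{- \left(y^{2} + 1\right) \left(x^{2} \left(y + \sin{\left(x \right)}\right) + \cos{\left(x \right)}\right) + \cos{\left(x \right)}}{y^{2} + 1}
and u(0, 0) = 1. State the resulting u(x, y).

Substitute the ansatz u = A x y + B \cos{\left(x \right)} into the left-hand side.
Derivatives of the ansatz:
  u_yyy = 0
  u_x = A y - B \sin{\left(x \right)}
  u_xy = A
  u_xxxx = B \cos{\left(x \right)}
Term by term:
  sin(y)·u_yyy = 0
  x**2·u_x = A x^{2} y - B x^{2} \sin{\left(x \right)}
  cos(x)·u_xy = A \cos{\left(x \right)}
  1/(y**2 + 1)·u_xxxx = \frac{B \cos{\left(x \right)}}{y^{2} + 1}
So the left-hand side equals
  A x^{2} y + A \cos{\left(x \right)} - B x^{2} \sin{\left(x \right)} + \frac{B \cos{\left(x \right)}}{y^{2} + 1}
This must equal f(x, y) identically; expanded, f = - x^{2} y - x^{2} \sin{\left(x \right)} - \cos{\left(x \right)} + \frac{\cos{\left(x \right)}}{y^{2} + 1}.
Matching coefficients of the independent functions:
  [x^{2} y, \cos{\left(x \right)}]:  A = -1
  [x^{2} \sin{\left(x \right)}]:  - B = -1
  [\frac{\cos{\left(x \right)}}{y^{2} + 1}]:  B = 1
Solving: A = -1, B = 1.
Check against the point condition:
  u(0, 0) = 1  ⟹  B = 1  ✓
Hence u(x, y) = - x y + \cos{\left(x \right)}.

Answer: u(x, y) = - x y + \cos{\left(x \right)}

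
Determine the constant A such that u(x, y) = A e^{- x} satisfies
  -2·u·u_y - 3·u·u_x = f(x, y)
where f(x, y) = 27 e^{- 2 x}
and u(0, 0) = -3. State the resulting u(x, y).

Answer: u(x, y) = - 3 e^{- x}

Derivation:
Substitute the ansatz u = A e^{- x} into the left-hand side.
Derivatives of the ansatz:
  u_y = 0
  u_x = - A e^{- x}
Term by term:
  -2·u·u_y = 0
  -3·u·u_x = 3 A^{2} e^{- 2 x}
So the left-hand side equals
  3 A^{2} e^{- 2 x}
This must equal f(x, y) = 27 e^{- 2 x} identically.
Matching coefficients of the independent functions:
  [e^{- 2 x}]:  3 A^{2} = 27
These equations allow (A) = (-3) or (3).
Impose the point condition(s):
  u(0, 0) = -3  ⟹  A = -3
Only A = -3 satisfies everything.
Hence u(x, y) = - 3 e^{- x}.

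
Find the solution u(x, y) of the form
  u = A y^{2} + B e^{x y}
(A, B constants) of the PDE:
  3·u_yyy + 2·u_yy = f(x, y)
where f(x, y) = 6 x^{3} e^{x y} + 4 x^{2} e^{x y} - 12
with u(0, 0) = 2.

Substitute the ansatz u = A y^{2} + B e^{x y} into the left-hand side.
Derivatives of the ansatz:
  u_yyy = B x^{3} e^{x y}
  u_yy = 2 A + B x^{2} e^{x y}
Term by term:
  3·u_yyy = 3 B x^{3} e^{x y}
  2·u_yy = 4 A + 2 B x^{2} e^{x y}
So the left-hand side equals
  4 A + 3 B x^{3} e^{x y} + 2 B x^{2} e^{x y}
This must equal f(x, y) = 6 x^{3} e^{x y} + 4 x^{2} e^{x y} - 12 identically.
Matching coefficients of the independent functions:
  [constant term]:  4 A = -12
  [x^{2} e^{x y}]:  2 B = 4
  [x^{3} e^{x y}]:  3 B = 6
Solving: A = -3, B = 2.
Check against the point condition:
  u(0, 0) = 2  ⟹  B = 2  ✓
Hence u(x, y) = - 3 y^{2} + 2 e^{x y}.

Answer: u(x, y) = - 3 y^{2} + 2 e^{x y}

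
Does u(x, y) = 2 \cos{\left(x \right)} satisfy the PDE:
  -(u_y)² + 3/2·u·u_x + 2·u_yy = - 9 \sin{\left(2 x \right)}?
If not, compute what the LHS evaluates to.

Evaluate each term of the left-hand side for u = 2 \cos{\left(x \right)}.
Derivatives:
  u_y = 0
  u_x = - 2 \sin{\left(x \right)}
  u_yy = 0
Terms:
  -(u_y)² = 0
  3/2·u·u_x = - 3 \sin{\left(2 x \right)}
  2·u_yy = 0
Sum: LHS = - 3 \sin{\left(2 x \right)}
Given right-hand side: - 9 \sin{\left(2 x \right)}. Difference LHS − RHS = 6 \sin{\left(2 x \right)} ≠ 0, so u is not a solution.

Answer: No, the LHS evaluates to - 3 \sin{\left(2 x \right)}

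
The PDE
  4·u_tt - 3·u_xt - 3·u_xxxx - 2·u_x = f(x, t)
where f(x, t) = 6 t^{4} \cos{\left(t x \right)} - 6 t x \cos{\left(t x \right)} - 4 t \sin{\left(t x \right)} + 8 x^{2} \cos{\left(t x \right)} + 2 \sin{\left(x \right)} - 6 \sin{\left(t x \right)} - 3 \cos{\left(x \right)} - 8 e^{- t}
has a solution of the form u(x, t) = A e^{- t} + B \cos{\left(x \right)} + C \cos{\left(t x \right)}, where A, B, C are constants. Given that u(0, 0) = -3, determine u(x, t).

Answer: u(x, t) = \cos{\left(x \right)} - 2 \cos{\left(t x \right)} - 2 e^{- t}

Derivation:
Substitute the ansatz u = A e^{- t} + B \cos{\left(x \right)} + C \cos{\left(t x \right)} into the left-hand side.
Derivatives of the ansatz:
  u_tt = A e^{- t} - C x^{2} \cos{\left(t x \right)}
  u_xt = - C t x \cos{\left(t x \right)} - C \sin{\left(t x \right)}
  u_xxxx = B \cos{\left(x \right)} + C t^{4} \cos{\left(t x \right)}
  u_x = - B \sin{\left(x \right)} - C t \sin{\left(t x \right)}
Term by term:
  4·u_tt = 4 A e^{- t} - 4 C x^{2} \cos{\left(t x \right)}
  -3·u_xt = 3 C t x \cos{\left(t x \right)} + 3 C \sin{\left(t x \right)}
  -3·u_xxxx = - 3 B \cos{\left(x \right)} - 3 C t^{4} \cos{\left(t x \right)}
  -2·u_x = 2 B \sin{\left(x \right)} + 2 C t \sin{\left(t x \right)}
So the left-hand side equals
  4 A e^{- t} + 2 B \sin{\left(x \right)} - 3 B \cos{\left(x \right)} - 3 C t^{4} \cos{\left(t x \right)} + 3 C t x \cos{\left(t x \right)} + 2 C t \sin{\left(t x \right)} - 4 C x^{2} \cos{\left(t x \right)} + 3 C \sin{\left(t x \right)}
This must equal f(x, t) = 6 t^{4} \cos{\left(t x \right)} - 6 t x \cos{\left(t x \right)} - 4 t \sin{\left(t x \right)} + 8 x^{2} \cos{\left(t x \right)} + 2 \sin{\left(x \right)} - 6 \sin{\left(t x \right)} - 3 \cos{\left(x \right)} - 8 e^{- t} identically.
Matching coefficients of the independent functions:
  [t \sin{\left(t x \right)}]:  2 C = -4
  [t^{4} \cos{\left(t x \right)}]:  - 3 C = 6
  [x^{2} \cos{\left(t x \right)}]:  - 4 C = 8
  [t x \cos{\left(t x \right)}, \sin{\left(t x \right)}]:  3 C = -6
  [e^{- t}]:  4 A = -8
  [\sin{\left(x \right)}]:  2 B = 2
  [\cos{\left(x \right)}]:  - 3 B = -3
Solving: A = -2, B = 1, C = -2.
Check against the point condition:
  u(0, 0) = -3  ⟹  A + B + C = -3  ✓
Hence u(x, t) = \cos{\left(x \right)} - 2 \cos{\left(t x \right)} - 2 e^{- t}.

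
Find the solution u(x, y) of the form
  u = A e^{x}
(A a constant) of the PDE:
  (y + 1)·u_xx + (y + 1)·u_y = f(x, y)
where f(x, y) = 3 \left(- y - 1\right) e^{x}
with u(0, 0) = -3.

Substitute the ansatz u = A e^{x} into the left-hand side.
Derivatives of the ansatz:
  u_xx = A e^{x}
  u_y = 0
Term by term:
  (y + 1)·u_xx = A y e^{x} + A e^{x}
  (y + 1)·u_y = 0
So the left-hand side equals
  A y e^{x} + A e^{x}
This must equal f(x, y) identically; expanded, f = - 3 y e^{x} - 3 e^{x}.
Matching coefficients of the independent functions:
  [y e^{x}, e^{x}]:  A = -3
Solving: A = -3.
Check against the point condition:
  u(0, 0) = -3  ⟹  A = -3  ✓
Hence u(x, y) = - 3 e^{x}.

Answer: u(x, y) = - 3 e^{x}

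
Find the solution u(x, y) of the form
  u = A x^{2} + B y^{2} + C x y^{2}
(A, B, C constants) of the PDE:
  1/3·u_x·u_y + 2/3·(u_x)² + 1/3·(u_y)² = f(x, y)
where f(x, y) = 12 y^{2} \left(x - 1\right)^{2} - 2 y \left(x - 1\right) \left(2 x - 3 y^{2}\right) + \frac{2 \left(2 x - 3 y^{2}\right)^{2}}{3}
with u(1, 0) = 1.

Substitute the ansatz u = A x^{2} + B y^{2} + C x y^{2} into the left-hand side.
Derivatives of the ansatz:
  u_x = 2 A x + C y^{2}
  u_y = 2 B y + 2 C x y
Term by term:
  1/3·u_x·u_y = \frac{4 A B x y}{3} + \frac{4 A C x^{2} y}{3} + \frac{2 B C y^{3}}{3} + \frac{2 C^{2} x y^{3}}{3}
  2/3·(u_x)² = \frac{8 A^{2} x^{2}}{3} + \frac{8 A C x y^{2}}{3} + \frac{2 C^{2} y^{4}}{3}
  1/3·(u_y)² = \frac{4 B^{2} y^{2}}{3} + \frac{8 B C x y^{2}}{3} + \frac{4 C^{2} x^{2} y^{2}}{3}
So the left-hand side equals
  \frac{8 A^{2} x^{2}}{3} + \frac{4 A B x y}{3} + \frac{4 A C x^{2} y}{3} + \frac{8 A C x y^{2}}{3} + \frac{4 B^{2} y^{2}}{3} + \frac{8 B C x y^{2}}{3} + \frac{2 B C y^{3}}{3} + \frac{4 C^{2} x^{2} y^{2}}{3} + \frac{2 C^{2} x y^{3}}{3} + \frac{2 C^{2} y^{4}}{3}
This must equal f(x, y) identically; expanded, f = 12 x^{2} y^{2} - 4 x^{2} y + \frac{8 x^{2}}{3} + 6 x y^{3} - 32 x y^{2} + 4 x y + 6 y^{4} - 6 y^{3} + 12 y^{2}.
Matching coefficients of the independent functions:
  [x^{2}]:  \frac{8 A^{2}}{3} = \frac{8}{3}
  [y^{2}]:  \frac{4 B^{2}}{3} = 12
  [y^{3}]:  \frac{2 B C}{3} = -6
  [y^{4}, x y^{3}]:  \frac{2 C^{2}}{3} = 6
  [x y]:  \frac{4 A B}{3} = 4
  [x y^{2}]:  \frac{8 A C}{3} + \frac{8 B C}{3} = -32
  [x^{2} y]:  \frac{4 A C}{3} = -4
  [x^{2} y^{2}]:  \frac{4 C^{2}}{3} = 12
These equations allow (A, B, C) = (-1, -3, 3) or (1, 3, -3).
Impose the point condition(s):
  u(1, 0) = 1  ⟹  A = 1
Only A = 1, B = 3, C = -3 satisfies everything.
Hence u(x, y) = x^{2} - 3 x y^{2} + 3 y^{2}.

Answer: u(x, y) = x^{2} - 3 x y^{2} + 3 y^{2}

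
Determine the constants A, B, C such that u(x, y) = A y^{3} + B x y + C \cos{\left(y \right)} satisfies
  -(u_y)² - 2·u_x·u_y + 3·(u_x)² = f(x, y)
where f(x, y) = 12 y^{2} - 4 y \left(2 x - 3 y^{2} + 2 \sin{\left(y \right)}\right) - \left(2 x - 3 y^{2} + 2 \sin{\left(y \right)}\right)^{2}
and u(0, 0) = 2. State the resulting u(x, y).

Answer: u(x, y) = - 2 x y + y^{3} + 2 \cos{\left(y \right)}

Derivation:
Substitute the ansatz u = A y^{3} + B x y + C \cos{\left(y \right)} into the left-hand side.
Derivatives of the ansatz:
  u_y = 3 A y^{2} + B x - C \sin{\left(y \right)}
  u_x = B y
Term by term:
  -(u_y)² = - 9 A^{2} y^{4} - 6 A B x y^{2} + 6 A C y^{2} \sin{\left(y \right)} - B^{2} x^{2} + 2 B C x \sin{\left(y \right)} - C^{2} \sin^{2}{\left(y \right)}
  -2·u_x·u_y = - 6 A B y^{3} - 2 B^{2} x y + 2 B C y \sin{\left(y \right)}
  3·(u_x)² = 3 B^{2} y^{2}
So the left-hand side equals
  - 9 A^{2} y^{4} - 6 A B x y^{2} - 6 A B y^{3} + 6 A C y^{2} \sin{\left(y \right)} - B^{2} x^{2} - 2 B^{2} x y + 3 B^{2} y^{2} + 2 B C x \sin{\left(y \right)} + 2 B C y \sin{\left(y \right)} - C^{2} \sin^{2}{\left(y \right)}
This must equal f(x, y) identically; expanded, f = - 4 x^{2} + 12 x y^{2} - 8 x y - 8 x \sin{\left(y \right)} - 9 y^{4} + 12 y^{3} + 12 y^{2} \sin{\left(y \right)} + 12 y^{2} - 8 y \sin{\left(y \right)} - 4 \sin^{2}{\left(y \right)}.
Matching coefficients of the independent functions:
  [x^{2}]:  - B^{2} = -4
  [y^{2}]:  3 B^{2} = 12
  [y^{3}, x y^{2}]:  - 6 A B = 12
  [y^{4}]:  - 9 A^{2} = -9
  [x y]:  - 2 B^{2} = -8
  [x \sin{\left(y \right)}, y \sin{\left(y \right)}]:  2 B C = -8
  [y^{2} \sin{\left(y \right)}]:  6 A C = 12
  [\sin^{2}{\left(y \right)}]:  - C^{2} = -4
These equations allow (A, B, C) = (-1, 2, -2) or (1, -2, 2).
Impose the point condition(s):
  u(0, 0) = 2  ⟹  C = 2
Only A = 1, B = -2, C = 2 satisfies everything.
Hence u(x, y) = - 2 x y + y^{3} + 2 \cos{\left(y \right)}.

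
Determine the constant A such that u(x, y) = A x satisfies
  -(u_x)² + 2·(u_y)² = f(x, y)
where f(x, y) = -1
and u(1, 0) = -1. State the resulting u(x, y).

Answer: u(x, y) = - x

Derivation:
Substitute the ansatz u = A x into the left-hand side.
Derivatives of the ansatz:
  u_x = A
  u_y = 0
Term by term:
  -(u_x)² = - A^{2}
  2·(u_y)² = 0
So the left-hand side equals
  - A^{2}
This must equal f(x, y) = -1 identically.
Matching coefficients of the independent functions:
  [constant term]:  - A^{2} = -1
These equations allow (A) = (-1) or (1).
Impose the point condition(s):
  u(1, 0) = -1  ⟹  A = -1
Only A = -1 satisfies everything.
Hence u(x, y) = - x.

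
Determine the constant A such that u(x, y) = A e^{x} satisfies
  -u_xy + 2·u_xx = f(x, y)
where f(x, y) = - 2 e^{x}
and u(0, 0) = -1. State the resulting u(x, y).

Answer: u(x, y) = - e^{x}

Derivation:
Substitute the ansatz u = A e^{x} into the left-hand side.
Derivatives of the ansatz:
  u_xy = 0
  u_xx = A e^{x}
Term by term:
  -u_xy = 0
  2·u_xx = 2 A e^{x}
So the left-hand side equals
  2 A e^{x}
This must equal f(x, y) = - 2 e^{x} identically.
Matching coefficients of the independent functions:
  [e^{x}]:  2 A = -2
Solving: A = -1.
Check against the point condition:
  u(0, 0) = -1  ⟹  A = -1  ✓
Hence u(x, y) = - e^{x}.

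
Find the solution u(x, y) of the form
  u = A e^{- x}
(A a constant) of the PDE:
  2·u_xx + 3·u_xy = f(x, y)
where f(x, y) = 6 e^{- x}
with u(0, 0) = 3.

Substitute the ansatz u = A e^{- x} into the left-hand side.
Derivatives of the ansatz:
  u_xx = A e^{- x}
  u_xy = 0
Term by term:
  2·u_xx = 2 A e^{- x}
  3·u_xy = 0
So the left-hand side equals
  2 A e^{- x}
This must equal f(x, y) = 6 e^{- x} identically.
Matching coefficients of the independent functions:
  [e^{- x}]:  2 A = 6
Solving: A = 3.
Check against the point condition:
  u(0, 0) = 3  ⟹  A = 3  ✓
Hence u(x, y) = 3 e^{- x}.

Answer: u(x, y) = 3 e^{- x}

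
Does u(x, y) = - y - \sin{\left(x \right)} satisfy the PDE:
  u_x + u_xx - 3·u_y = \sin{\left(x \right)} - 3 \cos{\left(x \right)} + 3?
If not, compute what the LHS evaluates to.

Answer: No, the LHS evaluates to \sin{\left(x \right)} - \cos{\left(x \right)} + 3

Derivation:
Evaluate each term of the left-hand side for u = - y - \sin{\left(x \right)}.
Derivatives:
  u_x = - \cos{\left(x \right)}
  u_xx = \sin{\left(x \right)}
  u_y = -1
Terms:
  u_x = - \cos{\left(x \right)}
  u_xx = \sin{\left(x \right)}
  -3·u_y = 3
Sum: LHS = \sin{\left(x \right)} - \cos{\left(x \right)} + 3
Given right-hand side: \sin{\left(x \right)} - 3 \cos{\left(x \right)} + 3. Difference LHS − RHS = 2 \cos{\left(x \right)} ≠ 0, so u is not a solution.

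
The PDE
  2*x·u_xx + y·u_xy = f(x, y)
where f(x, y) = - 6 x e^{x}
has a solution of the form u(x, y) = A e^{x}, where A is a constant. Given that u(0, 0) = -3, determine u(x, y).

Answer: u(x, y) = - 3 e^{x}

Derivation:
Substitute the ansatz u = A e^{x} into the left-hand side.
Derivatives of the ansatz:
  u_xx = A e^{x}
  u_xy = 0
Term by term:
  2*x·u_xx = 2 A x e^{x}
  y·u_xy = 0
So the left-hand side equals
  2 A x e^{x}
This must equal f(x, y) = - 6 x e^{x} identically.
Matching coefficients of the independent functions:
  [x e^{x}]:  2 A = -6
Solving: A = -3.
Check against the point condition:
  u(0, 0) = -3  ⟹  A = -3  ✓
Hence u(x, y) = - 3 e^{x}.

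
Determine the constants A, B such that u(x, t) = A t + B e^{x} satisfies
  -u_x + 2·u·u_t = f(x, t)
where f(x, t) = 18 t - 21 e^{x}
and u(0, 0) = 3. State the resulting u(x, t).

Substitute the ansatz u = A t + B e^{x} into the left-hand side.
Derivatives of the ansatz:
  u_x = B e^{x}
  u_t = A
Term by term:
  -u_x = - B e^{x}
  2·u·u_t = 2 A^{2} t + 2 A B e^{x}
So the left-hand side equals
  2 A^{2} t + 2 A B e^{x} - B e^{x}
This must equal f(x, t) = 18 t - 21 e^{x} identically.
Matching coefficients of the independent functions:
  [t]:  2 A^{2} = 18
  [e^{x}]:  2 A B - B = -21
These equations allow (A, B) = (-3, 3) or (3, - \frac{21}{5}).
Impose the point condition(s):
  u(0, 0) = 3  ⟹  B = 3
Only A = -3, B = 3 satisfies everything.
Hence u(x, t) = - 3 t + 3 e^{x}.

Answer: u(x, t) = - 3 t + 3 e^{x}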